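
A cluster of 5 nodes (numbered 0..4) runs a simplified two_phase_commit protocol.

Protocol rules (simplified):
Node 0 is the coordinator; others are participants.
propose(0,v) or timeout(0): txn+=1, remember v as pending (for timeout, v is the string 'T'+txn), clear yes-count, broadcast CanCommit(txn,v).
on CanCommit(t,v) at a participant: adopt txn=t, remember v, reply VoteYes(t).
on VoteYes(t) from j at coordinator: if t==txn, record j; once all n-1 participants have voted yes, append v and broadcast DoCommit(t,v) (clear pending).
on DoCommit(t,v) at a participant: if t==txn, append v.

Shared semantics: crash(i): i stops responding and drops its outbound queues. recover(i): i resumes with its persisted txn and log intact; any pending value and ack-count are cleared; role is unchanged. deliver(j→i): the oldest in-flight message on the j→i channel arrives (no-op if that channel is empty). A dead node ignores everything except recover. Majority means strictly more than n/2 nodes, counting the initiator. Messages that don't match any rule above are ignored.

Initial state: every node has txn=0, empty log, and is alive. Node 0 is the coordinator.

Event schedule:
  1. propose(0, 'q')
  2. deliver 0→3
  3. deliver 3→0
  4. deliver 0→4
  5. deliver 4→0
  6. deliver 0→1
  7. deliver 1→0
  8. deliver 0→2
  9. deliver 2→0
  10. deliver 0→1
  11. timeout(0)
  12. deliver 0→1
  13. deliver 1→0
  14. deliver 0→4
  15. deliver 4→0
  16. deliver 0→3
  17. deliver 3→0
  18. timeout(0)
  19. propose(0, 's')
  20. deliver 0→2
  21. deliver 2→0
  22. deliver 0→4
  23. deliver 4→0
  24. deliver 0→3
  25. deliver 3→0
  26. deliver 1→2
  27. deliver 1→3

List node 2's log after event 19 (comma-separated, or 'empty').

empty

1. propose(0,'q'):  <0:coor t1 ->
2. deliver 0→3:  <3:part t1 ->
3. deliver 3→0:  nop
4. deliver 0→4:  <4:part t1 ->
5. deliver 4→0:  nop
6. deliver 0→1:  <1:part t1 ->
7. deliver 1→0:  nop
8. deliver 0→2:  <2:part t1 ->
9. deliver 2→0:  <0:coor t1 q>
10. deliver 0→1:  <1:part t1 q>
11. timeout(0):  <0:coor t2 q>
12. deliver 0→1:  <1:part t2 q>
13. deliver 1→0:  nop
14. deliver 0→4:  <4:part t1 q>
15. deliver 4→0:  nop
16. deliver 0→3:  <3:part t1 q>
17. deliver 3→0:  nop
18. timeout(0):  <0:coor t3 q>
19. propose(0,'s'):  <0:coor t4 q>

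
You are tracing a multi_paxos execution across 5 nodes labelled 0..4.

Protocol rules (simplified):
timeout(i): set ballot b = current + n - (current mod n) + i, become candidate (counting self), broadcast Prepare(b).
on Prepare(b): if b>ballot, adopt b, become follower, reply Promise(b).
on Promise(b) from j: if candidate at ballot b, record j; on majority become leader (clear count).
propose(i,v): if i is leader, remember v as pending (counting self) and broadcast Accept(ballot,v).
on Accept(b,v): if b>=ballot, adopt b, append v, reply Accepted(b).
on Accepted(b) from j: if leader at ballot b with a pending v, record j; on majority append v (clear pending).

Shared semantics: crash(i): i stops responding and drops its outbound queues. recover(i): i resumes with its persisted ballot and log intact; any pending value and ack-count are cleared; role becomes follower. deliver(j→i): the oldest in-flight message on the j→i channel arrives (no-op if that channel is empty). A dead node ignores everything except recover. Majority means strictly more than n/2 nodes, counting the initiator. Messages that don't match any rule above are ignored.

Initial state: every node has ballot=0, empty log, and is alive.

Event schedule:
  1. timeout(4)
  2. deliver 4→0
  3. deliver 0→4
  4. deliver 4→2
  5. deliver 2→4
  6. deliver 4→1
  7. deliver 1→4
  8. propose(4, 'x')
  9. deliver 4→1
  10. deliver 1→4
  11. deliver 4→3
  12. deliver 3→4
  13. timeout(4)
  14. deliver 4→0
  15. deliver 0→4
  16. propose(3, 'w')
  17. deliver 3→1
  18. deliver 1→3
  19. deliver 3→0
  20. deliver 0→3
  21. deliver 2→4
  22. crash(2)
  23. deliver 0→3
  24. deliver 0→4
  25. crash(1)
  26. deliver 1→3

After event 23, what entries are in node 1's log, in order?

after 1 — timeout(4): n4:cand/b9/[-]
after 2 — deliver 4→0: n0:foll/b9/[-]
after 3 — deliver 0→4: ·
after 4 — deliver 4→2: n2:foll/b9/[-]
after 5 — deliver 2→4: n4:lead/b9/[-]
after 6 — deliver 4→1: n1:foll/b9/[-]
after 7 — deliver 1→4: ·
after 8 — propose(4,'x'): ·
after 9 — deliver 4→1: n1:foll/b9/[x]
after 10 — deliver 1→4: ·
after 11 — deliver 4→3: n3:foll/b9/[-]
after 12 — deliver 3→4: ·
after 13 — timeout(4): n4:cand/b14/[-]
after 14 — deliver 4→0: n0:foll/b9/[x]
after 15 — deliver 0→4: ·
after 16 — propose(3,'w'): ·
after 17 — deliver 3→1: ·
after 18 — deliver 1→3: ·
after 19 — deliver 3→0: ·
after 20 — deliver 0→3: ·
after 21 — deliver 2→4: ·
after 22 — crash(2): n2:✗foll/b9/[-]
after 23 — deliver 0→3: ·

x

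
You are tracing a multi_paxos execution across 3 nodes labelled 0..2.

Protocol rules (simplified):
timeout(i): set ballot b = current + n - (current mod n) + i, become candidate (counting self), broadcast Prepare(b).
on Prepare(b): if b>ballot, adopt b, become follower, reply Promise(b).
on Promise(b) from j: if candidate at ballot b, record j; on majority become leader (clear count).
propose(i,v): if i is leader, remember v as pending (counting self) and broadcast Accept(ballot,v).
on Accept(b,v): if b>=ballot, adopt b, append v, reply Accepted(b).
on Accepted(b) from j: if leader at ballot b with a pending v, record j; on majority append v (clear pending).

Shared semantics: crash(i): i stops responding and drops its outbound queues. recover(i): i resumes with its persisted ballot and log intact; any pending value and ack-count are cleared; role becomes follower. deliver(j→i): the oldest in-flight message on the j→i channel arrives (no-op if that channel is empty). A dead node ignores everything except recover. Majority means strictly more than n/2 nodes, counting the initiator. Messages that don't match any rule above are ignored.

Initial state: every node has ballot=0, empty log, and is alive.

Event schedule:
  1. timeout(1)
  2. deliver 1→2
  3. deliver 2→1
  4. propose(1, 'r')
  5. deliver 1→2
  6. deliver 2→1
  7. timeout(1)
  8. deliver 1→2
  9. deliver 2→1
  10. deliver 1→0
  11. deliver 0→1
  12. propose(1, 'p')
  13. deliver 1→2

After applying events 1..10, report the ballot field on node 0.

4

after 1 — timeout(1): n1:cand/b4/[-]
after 2 — deliver 1→2: n2:foll/b4/[-]
after 3 — deliver 2→1: n1:lead/b4/[-]
after 4 — propose(1,'r'): ·
after 5 — deliver 1→2: n2:foll/b4/[r]
after 6 — deliver 2→1: n1:lead/b4/[r]
after 7 — timeout(1): n1:cand/b7/[r]
after 8 — deliver 1→2: n2:foll/b7/[r]
after 9 — deliver 2→1: n1:lead/b7/[r]
after 10 — deliver 1→0: n0:foll/b4/[-]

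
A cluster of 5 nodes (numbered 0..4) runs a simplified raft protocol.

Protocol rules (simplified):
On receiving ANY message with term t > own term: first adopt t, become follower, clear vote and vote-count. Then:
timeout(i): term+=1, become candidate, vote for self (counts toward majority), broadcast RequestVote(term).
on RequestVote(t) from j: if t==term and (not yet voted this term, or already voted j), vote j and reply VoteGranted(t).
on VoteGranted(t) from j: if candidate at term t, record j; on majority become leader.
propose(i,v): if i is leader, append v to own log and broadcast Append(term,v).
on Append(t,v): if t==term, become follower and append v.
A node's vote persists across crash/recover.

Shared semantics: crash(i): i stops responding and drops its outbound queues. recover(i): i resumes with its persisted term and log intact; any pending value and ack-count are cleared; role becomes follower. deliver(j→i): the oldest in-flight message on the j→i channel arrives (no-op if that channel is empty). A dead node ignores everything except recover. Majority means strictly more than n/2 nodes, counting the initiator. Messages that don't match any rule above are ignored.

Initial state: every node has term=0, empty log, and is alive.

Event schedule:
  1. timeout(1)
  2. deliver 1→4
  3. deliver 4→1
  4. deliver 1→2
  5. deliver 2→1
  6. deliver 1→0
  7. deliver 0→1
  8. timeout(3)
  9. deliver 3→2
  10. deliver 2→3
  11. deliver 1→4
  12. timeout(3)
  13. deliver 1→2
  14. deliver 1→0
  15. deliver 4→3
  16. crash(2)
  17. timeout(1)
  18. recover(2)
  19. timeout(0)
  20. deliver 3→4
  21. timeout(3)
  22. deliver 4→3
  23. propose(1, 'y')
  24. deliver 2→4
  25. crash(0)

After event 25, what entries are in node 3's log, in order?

step 1 timeout(1): 1={cand,t=1,log=-}
step 2 deliver 1→4: 4={foll,t=1,log=-}
step 3 deliver 4→1: —
step 4 deliver 1→2: 2={foll,t=1,log=-}
step 5 deliver 2→1: 1={lead,t=1,log=-}
step 6 deliver 1→0: 0={foll,t=1,log=-}
step 7 deliver 0→1: —
step 8 timeout(3): 3={cand,t=1,log=-}
step 9 deliver 3→2: —
step 10 deliver 2→3: —
step 11 deliver 1→4: —
step 12 timeout(3): 3={cand,t=2,log=-}
step 13 deliver 1→2: —
step 14 deliver 1→0: —
step 15 deliver 4→3: —
step 16 crash(2): 2={✗foll,t=1,log=-}
step 17 timeout(1): 1={cand,t=2,log=-}
step 18 recover(2): 2={foll,t=1,log=-}
step 19 timeout(0): 0={cand,t=2,log=-}
step 20 deliver 3→4: —
step 21 timeout(3): 3={cand,t=3,log=-}
step 22 deliver 4→3: —
step 23 propose(1,'y'): —
step 24 deliver 2→4: —
step 25 crash(0): 0={✗cand,t=2,log=-}

empty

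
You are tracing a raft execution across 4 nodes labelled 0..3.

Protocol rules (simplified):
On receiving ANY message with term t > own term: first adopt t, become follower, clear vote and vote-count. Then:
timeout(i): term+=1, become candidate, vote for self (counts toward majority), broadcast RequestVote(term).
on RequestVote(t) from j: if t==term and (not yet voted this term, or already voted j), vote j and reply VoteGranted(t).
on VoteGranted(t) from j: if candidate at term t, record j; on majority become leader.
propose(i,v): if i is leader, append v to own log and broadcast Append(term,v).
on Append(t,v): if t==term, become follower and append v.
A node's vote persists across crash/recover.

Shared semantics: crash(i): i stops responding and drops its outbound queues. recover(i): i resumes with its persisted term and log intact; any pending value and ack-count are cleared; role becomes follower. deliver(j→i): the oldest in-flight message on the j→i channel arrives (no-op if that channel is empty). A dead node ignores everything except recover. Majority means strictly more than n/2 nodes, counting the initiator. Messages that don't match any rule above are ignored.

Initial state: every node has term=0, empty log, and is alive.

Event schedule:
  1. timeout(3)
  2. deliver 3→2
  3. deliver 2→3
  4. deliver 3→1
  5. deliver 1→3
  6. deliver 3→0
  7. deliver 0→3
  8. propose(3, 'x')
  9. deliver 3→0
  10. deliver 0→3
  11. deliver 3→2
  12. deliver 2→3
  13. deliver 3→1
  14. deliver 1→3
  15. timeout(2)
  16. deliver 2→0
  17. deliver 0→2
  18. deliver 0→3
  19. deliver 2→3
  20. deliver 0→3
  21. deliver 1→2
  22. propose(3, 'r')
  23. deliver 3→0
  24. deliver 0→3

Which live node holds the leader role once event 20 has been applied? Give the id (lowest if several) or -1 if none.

-1

e1 timeout(3): 3[cand,t=1,-]
e2 deliver 3→2: 2[foll,t=1,-]
e3 deliver 2→3: ·
e4 deliver 3→1: 1[foll,t=1,-]
e5 deliver 1→3: 3[lead,t=1,-]
e6 deliver 3→0: 0[foll,t=1,-]
e7 deliver 0→3: ·
e8 propose(3,'x'): 3[lead,t=1,x]
e9 deliver 3→0: 0[foll,t=1,x]
e10 deliver 0→3: ·
e11 deliver 3→2: 2[foll,t=1,x]
e12 deliver 2→3: ·
e13 deliver 3→1: 1[foll,t=1,x]
e14 deliver 1→3: ·
e15 timeout(2): 2[cand,t=2,x]
e16 deliver 2→0: 0[foll,t=2,x]
e17 deliver 0→2: ·
e18 deliver 0→3: ·
e19 deliver 2→3: 3[foll,t=2,x]
e20 deliver 0→3: ·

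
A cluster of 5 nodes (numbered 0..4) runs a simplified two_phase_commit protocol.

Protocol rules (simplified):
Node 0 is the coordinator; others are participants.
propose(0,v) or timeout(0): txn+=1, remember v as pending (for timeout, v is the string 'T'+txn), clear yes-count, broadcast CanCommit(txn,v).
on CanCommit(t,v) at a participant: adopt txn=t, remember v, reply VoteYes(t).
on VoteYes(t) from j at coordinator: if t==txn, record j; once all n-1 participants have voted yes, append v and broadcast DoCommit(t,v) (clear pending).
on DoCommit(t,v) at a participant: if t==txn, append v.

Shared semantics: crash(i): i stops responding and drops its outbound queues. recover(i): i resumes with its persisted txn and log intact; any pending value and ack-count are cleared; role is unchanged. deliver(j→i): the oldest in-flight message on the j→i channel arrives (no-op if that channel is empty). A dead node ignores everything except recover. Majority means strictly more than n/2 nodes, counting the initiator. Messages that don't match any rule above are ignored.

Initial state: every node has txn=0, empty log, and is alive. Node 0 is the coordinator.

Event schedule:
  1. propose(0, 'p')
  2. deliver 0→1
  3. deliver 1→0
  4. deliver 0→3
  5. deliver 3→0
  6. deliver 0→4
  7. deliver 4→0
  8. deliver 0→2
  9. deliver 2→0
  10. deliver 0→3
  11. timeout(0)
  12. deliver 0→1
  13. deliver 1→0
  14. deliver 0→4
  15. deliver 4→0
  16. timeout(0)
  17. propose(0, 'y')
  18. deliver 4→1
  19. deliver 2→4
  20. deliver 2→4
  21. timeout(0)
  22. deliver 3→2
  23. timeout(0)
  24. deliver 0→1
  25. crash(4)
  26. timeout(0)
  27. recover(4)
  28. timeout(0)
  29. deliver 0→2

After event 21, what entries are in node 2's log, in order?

empty

1. propose(0,'p'):  <0:coor t1 ->
2. deliver 0→1:  <1:part t1 ->
3. deliver 1→0:  nop
4. deliver 0→3:  <3:part t1 ->
5. deliver 3→0:  nop
6. deliver 0→4:  <4:part t1 ->
7. deliver 4→0:  nop
8. deliver 0→2:  <2:part t1 ->
9. deliver 2→0:  <0:coor t1 p>
10. deliver 0→3:  <3:part t1 p>
11. timeout(0):  <0:coor t2 p>
12. deliver 0→1:  <1:part t1 p>
13. deliver 1→0:  nop
14. deliver 0→4:  <4:part t1 p>
15. deliver 4→0:  nop
16. timeout(0):  <0:coor t3 p>
17. propose(0,'y'):  <0:coor t4 p>
18. deliver 4→1:  nop
19. deliver 2→4:  nop
20. deliver 2→4:  nop
21. timeout(0):  <0:coor t5 p>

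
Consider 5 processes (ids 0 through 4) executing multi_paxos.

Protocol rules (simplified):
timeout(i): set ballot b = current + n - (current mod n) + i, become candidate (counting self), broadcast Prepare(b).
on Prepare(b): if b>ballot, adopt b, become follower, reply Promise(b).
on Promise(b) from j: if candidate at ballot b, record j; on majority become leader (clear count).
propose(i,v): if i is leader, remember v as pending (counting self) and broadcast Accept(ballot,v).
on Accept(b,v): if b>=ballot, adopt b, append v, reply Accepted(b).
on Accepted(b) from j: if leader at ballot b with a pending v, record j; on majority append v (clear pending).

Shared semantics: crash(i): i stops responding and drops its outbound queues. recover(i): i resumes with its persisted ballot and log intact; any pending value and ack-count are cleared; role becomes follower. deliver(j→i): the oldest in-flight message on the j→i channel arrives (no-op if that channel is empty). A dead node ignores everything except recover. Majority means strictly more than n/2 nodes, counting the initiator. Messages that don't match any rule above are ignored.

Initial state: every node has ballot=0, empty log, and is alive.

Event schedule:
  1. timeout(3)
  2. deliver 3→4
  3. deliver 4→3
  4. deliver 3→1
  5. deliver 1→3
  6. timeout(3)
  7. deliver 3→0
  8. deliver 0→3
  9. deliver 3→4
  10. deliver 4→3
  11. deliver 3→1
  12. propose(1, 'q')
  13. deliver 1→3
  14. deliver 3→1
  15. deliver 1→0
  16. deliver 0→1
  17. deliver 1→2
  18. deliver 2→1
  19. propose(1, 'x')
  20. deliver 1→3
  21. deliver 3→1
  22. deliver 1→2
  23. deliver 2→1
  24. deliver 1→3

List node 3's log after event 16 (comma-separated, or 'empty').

empty

step 1 timeout(3): 3={cand,b=8,log=-}
step 2 deliver 3→4: 4={foll,b=8,log=-}
step 3 deliver 4→3: —
step 4 deliver 3→1: 1={foll,b=8,log=-}
step 5 deliver 1→3: 3={lead,b=8,log=-}
step 6 timeout(3): 3={cand,b=13,log=-}
step 7 deliver 3→0: 0={foll,b=8,log=-}
step 8 deliver 0→3: —
step 9 deliver 3→4: 4={foll,b=13,log=-}
step 10 deliver 4→3: —
step 11 deliver 3→1: 1={foll,b=13,log=-}
step 12 propose(1,'q'): —
step 13 deliver 1→3: 3={lead,b=13,log=-}
step 14 deliver 3→1: —
step 15 deliver 1→0: —
step 16 deliver 0→1: —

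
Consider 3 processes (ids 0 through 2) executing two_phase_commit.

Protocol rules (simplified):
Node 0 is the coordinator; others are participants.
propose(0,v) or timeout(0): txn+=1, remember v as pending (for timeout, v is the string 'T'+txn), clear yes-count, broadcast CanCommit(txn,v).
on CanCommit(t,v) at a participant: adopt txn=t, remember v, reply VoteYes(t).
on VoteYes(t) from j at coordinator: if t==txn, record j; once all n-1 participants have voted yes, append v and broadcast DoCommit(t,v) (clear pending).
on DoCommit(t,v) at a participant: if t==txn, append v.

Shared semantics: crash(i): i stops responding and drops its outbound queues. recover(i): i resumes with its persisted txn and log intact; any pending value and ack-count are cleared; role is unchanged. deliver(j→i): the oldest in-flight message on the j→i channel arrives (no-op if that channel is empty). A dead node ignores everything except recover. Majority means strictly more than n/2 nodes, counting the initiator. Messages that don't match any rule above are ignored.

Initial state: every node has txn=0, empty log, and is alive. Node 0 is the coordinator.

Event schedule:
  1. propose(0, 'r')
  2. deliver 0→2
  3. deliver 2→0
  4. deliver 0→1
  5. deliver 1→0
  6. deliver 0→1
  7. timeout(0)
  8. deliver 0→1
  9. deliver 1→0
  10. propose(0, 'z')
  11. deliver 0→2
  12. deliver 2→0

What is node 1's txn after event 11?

1. propose(0,'r'):  <0:coor t1 ->
2. deliver 0→2:  <2:part t1 ->
3. deliver 2→0:  nop
4. deliver 0→1:  <1:part t1 ->
5. deliver 1→0:  <0:coor t1 r>
6. deliver 0→1:  <1:part t1 r>
7. timeout(0):  <0:coor t2 r>
8. deliver 0→1:  <1:part t2 r>
9. deliver 1→0:  nop
10. propose(0,'z'):  <0:coor t3 r>
11. deliver 0→2:  <2:part t1 r>

2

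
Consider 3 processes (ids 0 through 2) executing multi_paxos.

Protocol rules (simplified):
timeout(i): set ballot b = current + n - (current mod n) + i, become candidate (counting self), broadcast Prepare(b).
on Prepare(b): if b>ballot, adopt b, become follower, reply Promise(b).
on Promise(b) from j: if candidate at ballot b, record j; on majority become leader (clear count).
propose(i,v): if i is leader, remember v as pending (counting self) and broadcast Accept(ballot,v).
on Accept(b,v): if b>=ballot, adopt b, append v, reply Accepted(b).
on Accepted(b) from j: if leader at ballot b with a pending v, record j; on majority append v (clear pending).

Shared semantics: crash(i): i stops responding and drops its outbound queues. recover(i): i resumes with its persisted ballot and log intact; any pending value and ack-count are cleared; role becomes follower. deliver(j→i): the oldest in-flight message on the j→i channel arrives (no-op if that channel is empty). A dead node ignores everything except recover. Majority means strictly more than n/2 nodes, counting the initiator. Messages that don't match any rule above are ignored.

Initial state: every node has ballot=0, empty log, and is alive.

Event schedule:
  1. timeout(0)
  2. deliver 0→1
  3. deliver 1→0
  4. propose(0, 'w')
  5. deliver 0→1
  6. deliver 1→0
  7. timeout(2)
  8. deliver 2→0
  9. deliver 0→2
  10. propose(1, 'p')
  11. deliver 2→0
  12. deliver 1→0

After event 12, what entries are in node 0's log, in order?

w

1. timeout(0):  <0:cand b3 ->
2. deliver 0→1:  <1:foll b3 ->
3. deliver 1→0:  <0:lead b3 ->
4. propose(0,'w'):  nop
5. deliver 0→1:  <1:foll b3 w>
6. deliver 1→0:  <0:lead b3 w>
7. timeout(2):  <2:cand b5 ->
8. deliver 2→0:  <0:foll b5 w>
9. deliver 0→2:  nop
10. propose(1,'p'):  nop
11. deliver 2→0:  nop
12. deliver 1→0:  nop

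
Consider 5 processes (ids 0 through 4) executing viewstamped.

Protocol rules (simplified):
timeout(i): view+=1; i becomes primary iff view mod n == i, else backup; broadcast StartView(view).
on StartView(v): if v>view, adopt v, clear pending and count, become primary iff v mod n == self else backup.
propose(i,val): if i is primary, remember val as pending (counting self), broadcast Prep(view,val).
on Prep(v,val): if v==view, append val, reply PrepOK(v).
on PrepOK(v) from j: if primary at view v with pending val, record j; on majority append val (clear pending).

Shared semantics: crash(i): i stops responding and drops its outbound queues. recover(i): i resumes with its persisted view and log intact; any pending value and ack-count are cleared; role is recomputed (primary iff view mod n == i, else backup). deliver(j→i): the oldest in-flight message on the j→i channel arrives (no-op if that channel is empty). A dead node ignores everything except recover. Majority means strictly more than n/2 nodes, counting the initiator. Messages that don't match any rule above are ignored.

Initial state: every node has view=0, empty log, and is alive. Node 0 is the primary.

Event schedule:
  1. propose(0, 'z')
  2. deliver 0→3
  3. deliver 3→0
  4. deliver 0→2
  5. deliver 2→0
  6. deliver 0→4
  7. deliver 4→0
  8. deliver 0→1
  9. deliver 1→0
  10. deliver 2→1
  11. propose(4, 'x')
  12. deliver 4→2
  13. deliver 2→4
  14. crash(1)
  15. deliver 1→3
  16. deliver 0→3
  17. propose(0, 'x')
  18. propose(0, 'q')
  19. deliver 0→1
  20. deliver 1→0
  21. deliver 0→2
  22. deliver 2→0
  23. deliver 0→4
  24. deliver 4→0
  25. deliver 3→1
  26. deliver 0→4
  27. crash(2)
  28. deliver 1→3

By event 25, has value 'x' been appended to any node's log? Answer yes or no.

yes

after 1 — propose(0,'z'): ·
after 2 — deliver 0→3: n3:back/v0/[z]
after 3 — deliver 3→0: ·
after 4 — deliver 0→2: n2:back/v0/[z]
after 5 — deliver 2→0: n0:prim/v0/[z]
after 6 — deliver 0→4: n4:back/v0/[z]
after 7 — deliver 4→0: ·
after 8 — deliver 0→1: n1:back/v0/[z]
after 9 — deliver 1→0: ·
after 10 — deliver 2→1: ·
after 11 — propose(4,'x'): ·
after 12 — deliver 4→2: ·
after 13 — deliver 2→4: ·
after 14 — crash(1): n1:✗back/v0/[z]
after 15 — deliver 1→3: ·
after 16 — deliver 0→3: ·
after 17 — propose(0,'x'): ·
after 18 — propose(0,'q'): ·
after 19 — deliver 0→1: ·
after 20 — deliver 1→0: ·
after 21 — deliver 0→2: n2:back/v0/[z,x]
after 22 — deliver 2→0: ·
after 23 — deliver 0→4: n4:back/v0/[z,x]
after 24 — deliver 4→0: n0:prim/v0/[z,q]
after 25 — deliver 3→1: ·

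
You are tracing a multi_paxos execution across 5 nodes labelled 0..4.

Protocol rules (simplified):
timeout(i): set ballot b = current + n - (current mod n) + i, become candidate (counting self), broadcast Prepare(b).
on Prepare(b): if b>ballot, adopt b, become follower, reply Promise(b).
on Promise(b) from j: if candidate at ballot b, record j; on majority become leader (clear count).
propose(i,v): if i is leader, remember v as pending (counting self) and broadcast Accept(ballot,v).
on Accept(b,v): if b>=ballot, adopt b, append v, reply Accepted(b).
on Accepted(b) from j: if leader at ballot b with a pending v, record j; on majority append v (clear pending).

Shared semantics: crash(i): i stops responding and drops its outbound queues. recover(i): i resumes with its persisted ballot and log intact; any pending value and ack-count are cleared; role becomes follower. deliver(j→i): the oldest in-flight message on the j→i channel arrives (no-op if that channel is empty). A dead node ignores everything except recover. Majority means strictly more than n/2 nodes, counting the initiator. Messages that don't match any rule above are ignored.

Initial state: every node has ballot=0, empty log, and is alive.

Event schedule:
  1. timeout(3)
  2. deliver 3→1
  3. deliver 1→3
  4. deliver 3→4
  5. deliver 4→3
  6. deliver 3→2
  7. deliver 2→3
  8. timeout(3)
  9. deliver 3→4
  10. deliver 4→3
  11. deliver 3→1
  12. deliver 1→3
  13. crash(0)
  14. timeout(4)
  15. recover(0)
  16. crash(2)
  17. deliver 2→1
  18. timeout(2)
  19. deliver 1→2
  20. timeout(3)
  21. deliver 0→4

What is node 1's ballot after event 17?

e1 timeout(3): 3[cand,b=8,-]
e2 deliver 3→1: 1[foll,b=8,-]
e3 deliver 1→3: ·
e4 deliver 3→4: 4[foll,b=8,-]
e5 deliver 4→3: 3[lead,b=8,-]
e6 deliver 3→2: 2[foll,b=8,-]
e7 deliver 2→3: ·
e8 timeout(3): 3[cand,b=13,-]
e9 deliver 3→4: 4[foll,b=13,-]
e10 deliver 4→3: ·
e11 deliver 3→1: 1[foll,b=13,-]
e12 deliver 1→3: 3[lead,b=13,-]
e13 crash(0): 0[✗foll,b=0,-]
e14 timeout(4): 4[cand,b=19,-]
e15 recover(0): 0[foll,b=0,-]
e16 crash(2): 2[✗foll,b=8,-]
e17 deliver 2→1: ·

13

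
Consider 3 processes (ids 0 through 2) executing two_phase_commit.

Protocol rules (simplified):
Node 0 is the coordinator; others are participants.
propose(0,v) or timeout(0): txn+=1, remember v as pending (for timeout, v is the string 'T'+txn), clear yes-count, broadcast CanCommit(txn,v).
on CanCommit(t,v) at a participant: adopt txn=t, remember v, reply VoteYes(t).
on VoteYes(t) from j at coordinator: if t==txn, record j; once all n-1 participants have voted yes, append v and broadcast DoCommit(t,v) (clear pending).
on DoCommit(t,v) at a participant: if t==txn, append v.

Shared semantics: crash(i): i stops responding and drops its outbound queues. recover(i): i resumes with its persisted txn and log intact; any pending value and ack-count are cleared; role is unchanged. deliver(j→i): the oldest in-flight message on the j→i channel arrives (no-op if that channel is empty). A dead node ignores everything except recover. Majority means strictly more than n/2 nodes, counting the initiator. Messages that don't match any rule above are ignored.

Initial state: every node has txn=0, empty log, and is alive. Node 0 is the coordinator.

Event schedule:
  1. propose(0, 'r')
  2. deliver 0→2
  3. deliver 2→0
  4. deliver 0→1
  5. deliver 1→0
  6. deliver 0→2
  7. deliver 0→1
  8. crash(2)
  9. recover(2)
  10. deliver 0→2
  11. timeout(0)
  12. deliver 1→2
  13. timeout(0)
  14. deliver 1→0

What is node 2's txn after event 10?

[1] propose(0,'r') → N0(coor t1 [-])
[2] deliver 0→2 → N2(part t1 [-])
[3] deliver 2→0 → ∅
[4] deliver 0→1 → N1(part t1 [-])
[5] deliver 1→0 → N0(coor t1 [r])
[6] deliver 0→2 → N2(part t1 [r])
[7] deliver 0→1 → N1(part t1 [r])
[8] crash(2) → N2(✗part t1 [r])
[9] recover(2) → N2(part t1 [r])
[10] deliver 0→2 → ∅

1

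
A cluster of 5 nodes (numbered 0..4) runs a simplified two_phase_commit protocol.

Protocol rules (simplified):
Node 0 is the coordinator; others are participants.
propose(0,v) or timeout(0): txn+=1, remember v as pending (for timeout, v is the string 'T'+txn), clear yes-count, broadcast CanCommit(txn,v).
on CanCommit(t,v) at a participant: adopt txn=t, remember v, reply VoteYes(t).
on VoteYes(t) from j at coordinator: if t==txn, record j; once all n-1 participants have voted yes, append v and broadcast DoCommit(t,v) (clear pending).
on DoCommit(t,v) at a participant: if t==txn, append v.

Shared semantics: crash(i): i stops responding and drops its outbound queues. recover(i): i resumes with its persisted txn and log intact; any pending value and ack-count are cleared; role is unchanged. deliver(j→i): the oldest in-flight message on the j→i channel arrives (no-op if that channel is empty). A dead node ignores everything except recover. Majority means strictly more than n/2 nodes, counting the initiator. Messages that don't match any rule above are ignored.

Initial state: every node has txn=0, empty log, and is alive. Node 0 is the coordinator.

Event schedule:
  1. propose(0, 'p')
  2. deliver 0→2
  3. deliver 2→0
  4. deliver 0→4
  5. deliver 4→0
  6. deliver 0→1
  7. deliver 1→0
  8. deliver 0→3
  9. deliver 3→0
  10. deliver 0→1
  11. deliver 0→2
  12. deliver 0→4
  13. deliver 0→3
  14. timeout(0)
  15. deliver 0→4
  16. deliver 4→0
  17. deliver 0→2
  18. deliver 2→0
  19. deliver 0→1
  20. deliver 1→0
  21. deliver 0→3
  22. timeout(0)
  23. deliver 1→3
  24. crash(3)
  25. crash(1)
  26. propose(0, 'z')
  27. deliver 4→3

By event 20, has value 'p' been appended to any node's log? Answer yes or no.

yes

[1] propose(0,'p') → N0(coor t1 [-])
[2] deliver 0→2 → N2(part t1 [-])
[3] deliver 2→0 → ∅
[4] deliver 0→4 → N4(part t1 [-])
[5] deliver 4→0 → ∅
[6] deliver 0→1 → N1(part t1 [-])
[7] deliver 1→0 → ∅
[8] deliver 0→3 → N3(part t1 [-])
[9] deliver 3→0 → N0(coor t1 [p])
[10] deliver 0→1 → N1(part t1 [p])
[11] deliver 0→2 → N2(part t1 [p])
[12] deliver 0→4 → N4(part t1 [p])
[13] deliver 0→3 → N3(part t1 [p])
[14] timeout(0) → N0(coor t2 [p])
[15] deliver 0→4 → N4(part t2 [p])
[16] deliver 4→0 → ∅
[17] deliver 0→2 → N2(part t2 [p])
[18] deliver 2→0 → ∅
[19] deliver 0→1 → N1(part t2 [p])
[20] deliver 1→0 → ∅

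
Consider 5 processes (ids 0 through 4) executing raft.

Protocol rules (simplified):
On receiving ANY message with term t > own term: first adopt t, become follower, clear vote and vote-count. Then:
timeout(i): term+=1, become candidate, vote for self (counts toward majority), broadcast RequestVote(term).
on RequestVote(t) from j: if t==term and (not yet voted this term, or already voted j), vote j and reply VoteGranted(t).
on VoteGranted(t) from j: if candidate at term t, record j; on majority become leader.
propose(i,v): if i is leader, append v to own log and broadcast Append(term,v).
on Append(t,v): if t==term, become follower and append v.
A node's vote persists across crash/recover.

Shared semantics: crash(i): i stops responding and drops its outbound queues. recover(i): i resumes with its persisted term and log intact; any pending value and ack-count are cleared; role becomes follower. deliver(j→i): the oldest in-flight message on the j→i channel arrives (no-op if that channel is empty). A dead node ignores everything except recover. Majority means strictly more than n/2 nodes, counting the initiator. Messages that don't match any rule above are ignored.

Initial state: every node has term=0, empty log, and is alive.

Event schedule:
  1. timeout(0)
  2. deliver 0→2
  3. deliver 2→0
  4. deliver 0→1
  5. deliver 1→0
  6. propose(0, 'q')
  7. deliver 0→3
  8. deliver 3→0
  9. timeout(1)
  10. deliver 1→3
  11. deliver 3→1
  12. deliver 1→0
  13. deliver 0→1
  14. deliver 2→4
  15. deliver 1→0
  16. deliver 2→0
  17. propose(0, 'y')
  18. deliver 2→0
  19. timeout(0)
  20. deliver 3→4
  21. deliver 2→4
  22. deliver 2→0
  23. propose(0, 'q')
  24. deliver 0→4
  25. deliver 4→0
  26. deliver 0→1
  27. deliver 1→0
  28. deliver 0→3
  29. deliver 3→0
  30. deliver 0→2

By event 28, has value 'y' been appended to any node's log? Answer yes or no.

no

[1] timeout(0) → N0(cand t1 [-])
[2] deliver 0→2 → N2(foll t1 [-])
[3] deliver 2→0 → ∅
[4] deliver 0→1 → N1(foll t1 [-])
[5] deliver 1→0 → N0(lead t1 [-])
[6] propose(0,'q') → N0(lead t1 [q])
[7] deliver 0→3 → N3(foll t1 [-])
[8] deliver 3→0 → ∅
[9] timeout(1) → N1(cand t2 [-])
[10] deliver 1→3 → N3(foll t2 [-])
[11] deliver 3→1 → ∅
[12] deliver 1→0 → N0(foll t2 [q])
[13] deliver 0→1 → ∅
[14] deliver 2→4 → ∅
[15] deliver 1→0 → ∅
[16] deliver 2→0 → ∅
[17] propose(0,'y') → ∅
[18] deliver 2→0 → ∅
[19] timeout(0) → N0(cand t3 [q])
[20] deliver 3→4 → ∅
[21] deliver 2→4 → ∅
[22] deliver 2→0 → ∅
[23] propose(0,'q') → ∅
[24] deliver 0→4 → N4(foll t1 [-])
[25] deliver 4→0 → ∅
[26] deliver 0→1 → N1(lead t2 [-])
[27] deliver 1→0 → ∅
[28] deliver 0→3 → ∅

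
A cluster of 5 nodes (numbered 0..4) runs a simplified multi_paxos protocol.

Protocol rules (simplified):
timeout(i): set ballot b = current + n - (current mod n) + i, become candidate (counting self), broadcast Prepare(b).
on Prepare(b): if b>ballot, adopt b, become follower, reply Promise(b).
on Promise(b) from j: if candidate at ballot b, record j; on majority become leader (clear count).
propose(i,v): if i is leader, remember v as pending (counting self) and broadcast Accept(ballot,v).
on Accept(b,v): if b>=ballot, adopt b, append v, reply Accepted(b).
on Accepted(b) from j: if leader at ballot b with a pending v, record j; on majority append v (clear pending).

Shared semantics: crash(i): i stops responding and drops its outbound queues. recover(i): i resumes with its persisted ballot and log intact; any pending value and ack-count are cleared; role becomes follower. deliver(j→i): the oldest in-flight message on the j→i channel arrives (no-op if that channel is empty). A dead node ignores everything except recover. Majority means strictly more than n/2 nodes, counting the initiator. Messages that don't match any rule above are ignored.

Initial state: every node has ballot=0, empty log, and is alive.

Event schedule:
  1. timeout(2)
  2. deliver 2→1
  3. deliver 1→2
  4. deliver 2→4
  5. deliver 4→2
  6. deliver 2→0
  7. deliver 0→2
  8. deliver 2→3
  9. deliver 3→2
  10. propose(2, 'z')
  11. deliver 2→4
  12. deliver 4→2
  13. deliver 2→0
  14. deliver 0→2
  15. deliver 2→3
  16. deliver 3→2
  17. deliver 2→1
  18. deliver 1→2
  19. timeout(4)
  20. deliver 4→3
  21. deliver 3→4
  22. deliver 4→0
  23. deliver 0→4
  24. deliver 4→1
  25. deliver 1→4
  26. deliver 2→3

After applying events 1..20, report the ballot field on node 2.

7

[1] timeout(2) → N2(cand b7 [-])
[2] deliver 2→1 → N1(foll b7 [-])
[3] deliver 1→2 → ∅
[4] deliver 2→4 → N4(foll b7 [-])
[5] deliver 4→2 → N2(lead b7 [-])
[6] deliver 2→0 → N0(foll b7 [-])
[7] deliver 0→2 → ∅
[8] deliver 2→3 → N3(foll b7 [-])
[9] deliver 3→2 → ∅
[10] propose(2,'z') → ∅
[11] deliver 2→4 → N4(foll b7 [z])
[12] deliver 4→2 → ∅
[13] deliver 2→0 → N0(foll b7 [z])
[14] deliver 0→2 → N2(lead b7 [z])
[15] deliver 2→3 → N3(foll b7 [z])
[16] deliver 3→2 → ∅
[17] deliver 2→1 → N1(foll b7 [z])
[18] deliver 1→2 → ∅
[19] timeout(4) → N4(cand b14 [z])
[20] deliver 4→3 → N3(foll b14 [z])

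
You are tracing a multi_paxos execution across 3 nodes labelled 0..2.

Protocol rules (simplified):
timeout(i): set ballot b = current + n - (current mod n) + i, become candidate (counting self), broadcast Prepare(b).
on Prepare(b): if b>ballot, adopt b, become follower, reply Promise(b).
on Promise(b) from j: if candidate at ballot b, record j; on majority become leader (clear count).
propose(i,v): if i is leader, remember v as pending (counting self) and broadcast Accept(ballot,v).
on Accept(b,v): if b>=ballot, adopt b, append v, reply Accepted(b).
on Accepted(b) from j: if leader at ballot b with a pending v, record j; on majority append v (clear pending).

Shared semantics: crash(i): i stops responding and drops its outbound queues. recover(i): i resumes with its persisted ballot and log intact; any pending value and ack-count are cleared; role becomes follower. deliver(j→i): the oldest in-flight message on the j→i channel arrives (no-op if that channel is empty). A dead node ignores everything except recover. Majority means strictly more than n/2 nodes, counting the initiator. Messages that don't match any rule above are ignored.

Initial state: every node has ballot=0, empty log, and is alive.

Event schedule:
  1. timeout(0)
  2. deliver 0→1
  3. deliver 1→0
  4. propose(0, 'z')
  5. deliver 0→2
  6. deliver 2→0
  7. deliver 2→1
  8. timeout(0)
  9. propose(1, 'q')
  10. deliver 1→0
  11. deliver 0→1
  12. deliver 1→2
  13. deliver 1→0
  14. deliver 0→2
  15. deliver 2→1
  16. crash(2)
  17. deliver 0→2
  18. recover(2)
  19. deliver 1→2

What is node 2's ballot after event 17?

3

after 1 — timeout(0): n0:cand/b3/[-]
after 2 — deliver 0→1: n1:foll/b3/[-]
after 3 — deliver 1→0: n0:lead/b3/[-]
after 4 — propose(0,'z'): ·
after 5 — deliver 0→2: n2:foll/b3/[-]
after 6 — deliver 2→0: ·
after 7 — deliver 2→1: ·
after 8 — timeout(0): n0:cand/b6/[-]
after 9 — propose(1,'q'): ·
after 10 — deliver 1→0: ·
after 11 — deliver 0→1: n1:foll/b3/[z]
after 12 — deliver 1→2: ·
after 13 — deliver 1→0: ·
after 14 — deliver 0→2: n2:foll/b3/[z]
after 15 — deliver 2→1: ·
after 16 — crash(2): n2:✗foll/b3/[z]
after 17 — deliver 0→2: ·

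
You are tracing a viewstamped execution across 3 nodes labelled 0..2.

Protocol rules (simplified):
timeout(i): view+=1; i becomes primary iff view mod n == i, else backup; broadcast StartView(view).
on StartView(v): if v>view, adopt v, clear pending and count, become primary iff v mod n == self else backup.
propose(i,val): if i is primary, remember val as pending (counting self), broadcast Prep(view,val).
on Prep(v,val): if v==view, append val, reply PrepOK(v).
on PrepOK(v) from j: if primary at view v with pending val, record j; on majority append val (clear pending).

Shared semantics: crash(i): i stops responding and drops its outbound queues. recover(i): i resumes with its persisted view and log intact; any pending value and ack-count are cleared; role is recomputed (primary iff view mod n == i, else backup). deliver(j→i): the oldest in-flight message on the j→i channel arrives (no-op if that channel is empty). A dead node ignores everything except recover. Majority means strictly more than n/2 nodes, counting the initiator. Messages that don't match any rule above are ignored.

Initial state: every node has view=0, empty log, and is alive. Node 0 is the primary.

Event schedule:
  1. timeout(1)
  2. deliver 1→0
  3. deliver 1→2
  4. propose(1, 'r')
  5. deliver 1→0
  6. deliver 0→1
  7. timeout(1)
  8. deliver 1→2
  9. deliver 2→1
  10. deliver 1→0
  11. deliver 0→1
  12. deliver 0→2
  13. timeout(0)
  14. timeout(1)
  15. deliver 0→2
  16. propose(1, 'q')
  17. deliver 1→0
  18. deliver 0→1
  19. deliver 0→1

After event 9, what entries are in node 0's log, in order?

r

step 1 timeout(1): 1={prim,v=1,log=-}
step 2 deliver 1→0: 0={back,v=1,log=-}
step 3 deliver 1→2: 2={back,v=1,log=-}
step 4 propose(1,'r'): —
step 5 deliver 1→0: 0={back,v=1,log=r}
step 6 deliver 0→1: 1={prim,v=1,log=r}
step 7 timeout(1): 1={back,v=2,log=r}
step 8 deliver 1→2: 2={back,v=1,log=r}
step 9 deliver 2→1: —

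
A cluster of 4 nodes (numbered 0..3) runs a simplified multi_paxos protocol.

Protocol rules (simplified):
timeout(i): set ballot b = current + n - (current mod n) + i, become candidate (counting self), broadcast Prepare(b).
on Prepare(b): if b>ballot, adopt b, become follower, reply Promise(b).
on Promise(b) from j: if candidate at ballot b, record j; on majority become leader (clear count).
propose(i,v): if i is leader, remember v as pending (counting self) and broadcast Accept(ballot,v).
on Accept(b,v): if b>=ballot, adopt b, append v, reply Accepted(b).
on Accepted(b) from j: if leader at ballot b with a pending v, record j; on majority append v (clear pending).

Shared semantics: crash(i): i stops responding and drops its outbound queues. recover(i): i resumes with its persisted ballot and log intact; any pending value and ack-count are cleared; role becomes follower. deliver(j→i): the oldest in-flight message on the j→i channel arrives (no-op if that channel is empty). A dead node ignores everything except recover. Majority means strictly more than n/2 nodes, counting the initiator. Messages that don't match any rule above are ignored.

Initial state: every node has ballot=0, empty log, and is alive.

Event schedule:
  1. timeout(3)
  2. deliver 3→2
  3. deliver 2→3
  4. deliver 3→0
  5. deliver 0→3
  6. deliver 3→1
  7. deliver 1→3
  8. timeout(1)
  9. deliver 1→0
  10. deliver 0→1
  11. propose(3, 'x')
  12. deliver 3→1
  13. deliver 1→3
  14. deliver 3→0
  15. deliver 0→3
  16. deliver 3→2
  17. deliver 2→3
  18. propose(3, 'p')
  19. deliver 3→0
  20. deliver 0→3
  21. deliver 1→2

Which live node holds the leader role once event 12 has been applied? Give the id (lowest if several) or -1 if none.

3

after 1 — timeout(3): n3:cand/b7/[-]
after 2 — deliver 3→2: n2:foll/b7/[-]
after 3 — deliver 2→3: ·
after 4 — deliver 3→0: n0:foll/b7/[-]
after 5 — deliver 0→3: n3:lead/b7/[-]
after 6 — deliver 3→1: n1:foll/b7/[-]
after 7 — deliver 1→3: ·
after 8 — timeout(1): n1:cand/b9/[-]
after 9 — deliver 1→0: n0:foll/b9/[-]
after 10 — deliver 0→1: ·
after 11 — propose(3,'x'): ·
after 12 — deliver 3→1: ·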